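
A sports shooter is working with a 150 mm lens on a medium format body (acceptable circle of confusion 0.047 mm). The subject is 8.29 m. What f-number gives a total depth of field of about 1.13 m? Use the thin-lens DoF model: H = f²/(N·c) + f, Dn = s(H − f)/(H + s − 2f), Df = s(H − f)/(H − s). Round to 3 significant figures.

Write h = H − f = f²/(N·c). The thin-lens limits are Dn = s·h/(h + (s−f)) and Df = s·h/(h − (s−f)), so DoF = Df − Dn = 2·s·(s−f)·h / (h² − (s−f)²).
That is a quadratic in h: DoF·h² − 2·s·(s−f)·h − DoF·(s−f)² = 0 ⇒ h = (s−f)·(s + √(s² + DoF²)) / DoF = 8140 × (8290 + √(8290² + 1130²)) / 1130 = 8140 × (8290 + 8366.66) / 1130 ≈ 119987 mm.
Then N = f²/(c·h) = 150² / (0.047 × 119987) = 22500 / 5639.4 ≈ 3.99.

f/3.99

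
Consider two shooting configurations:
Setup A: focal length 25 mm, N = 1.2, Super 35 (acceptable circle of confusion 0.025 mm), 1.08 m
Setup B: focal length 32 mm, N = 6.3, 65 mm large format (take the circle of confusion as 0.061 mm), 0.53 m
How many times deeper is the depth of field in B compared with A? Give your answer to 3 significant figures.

Setup A: H = 25²/(1.2×0.025) + 25 ≈ 20858.3 mm; DoF = Df − Dn = 1137.61 − 1027.94 ≈ 109.67 mm.
Setup B: H = 32²/(6.3×0.061) + 32 ≈ 2696.6 mm; DoF = Df − Dn = 651.82 − 446.54 ≈ 205.28 mm.
Ratio = 205.28 / 109.67 ≈ 1.87.

1.87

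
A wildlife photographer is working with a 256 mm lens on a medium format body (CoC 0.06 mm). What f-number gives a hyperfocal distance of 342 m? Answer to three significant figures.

Rearrange H = f²/(N·c) + f for N: N = f² / ((H − f)·c).
N = 256² / ((342000 − 256) × 0.06) = 65536 / 20505 ≈ 3.20.

f/3.20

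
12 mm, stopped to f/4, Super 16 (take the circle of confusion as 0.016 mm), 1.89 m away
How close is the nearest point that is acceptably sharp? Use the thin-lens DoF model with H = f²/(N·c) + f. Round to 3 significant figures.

Hyperfocal distance H = f²/(N·c) + f = 12²/(4 × 0.016) + 12 = 144/0.064 + 12 ≈ 2262.0 mm ≈ 2.262 m.
Near limit Dn = s·(H − f)/(H + s − 2f) = 1890 × (2262.0 − 12) / (2262.0 + 1890 − 2 × 12) = 1890 × 2250.0 / 4128.0 ≈ 1030.2 mm ≈ 1.03 m.

1.03 m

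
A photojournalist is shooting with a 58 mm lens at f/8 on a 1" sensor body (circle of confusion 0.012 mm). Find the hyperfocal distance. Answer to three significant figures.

Hyperfocal distance H = f²/(N·c) + f = 58²/(8 × 0.012) + 58 = 3364/0.096 + 58 ≈ 35099.7 mm ≈ 35.1 m.

35.1 m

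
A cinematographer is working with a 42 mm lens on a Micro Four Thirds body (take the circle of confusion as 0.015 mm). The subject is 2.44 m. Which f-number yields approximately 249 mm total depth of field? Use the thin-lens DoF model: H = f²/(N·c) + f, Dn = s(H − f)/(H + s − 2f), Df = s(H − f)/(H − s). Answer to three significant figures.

Write h = H − f = f²/(N·c). The thin-lens limits are Dn = s·h/(h + (s−f)) and Df = s·h/(h − (s−f)), so DoF = Df − Dn = 2·s·(s−f)·h / (h² − (s−f)²).
That is a quadratic in h: DoF·h² − 2·s·(s−f)·h − DoF·(s−f)² = 0 ⇒ h = (s−f)·(s + √(s² + DoF²)) / DoF = 2398 × (2440 + √(2440² + 249²)) / 249 = 2398 × (2440 + 2452.67) / 249 ≈ 47119 mm.
Then N = f²/(c·h) = 42² / (0.015 × 47119) = 1764 / 706.78 ≈ 2.50.

f/2.50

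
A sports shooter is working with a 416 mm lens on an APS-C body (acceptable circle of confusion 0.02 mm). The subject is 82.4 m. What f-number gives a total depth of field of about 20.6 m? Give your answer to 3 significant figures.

Write h = H − f = f²/(N·c). The thin-lens limits are Dn = s·h/(h + (s−f)) and Df = s·h/(h − (s−f)), so DoF = Df − Dn = 2·s·(s−f)·h / (h² − (s−f)²).
That is a quadratic in h: DoF·h² − 2·s·(s−f)·h − DoF·(s−f)² = 0 ⇒ h = (s−f)·(s + √(s² + DoF²)) / DoF = 81984 × (82400 + √(82400² + 20600²)) / 20600 = 81984 × (82400 + 84936.0) / 20600 ≈ 665965 mm.
Then N = f²/(c·h) = 416² / (0.02 × 665965) = 173056 / 13319 ≈ 13.

f/13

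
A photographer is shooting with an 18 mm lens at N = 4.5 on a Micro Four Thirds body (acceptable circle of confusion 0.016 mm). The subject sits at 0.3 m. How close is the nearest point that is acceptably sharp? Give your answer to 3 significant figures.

Hyperfocal distance H = f²/(N·c) + f = 18²/(4.5 × 0.016) + 18 = 324/0.072 + 18 ≈ 4518.0 mm ≈ 4.518 m.
Near limit Dn = s·(H − f)/(H + s − 2f) = 300 × (4518.0 − 18) / (4518.0 + 300 − 2 × 18) = 300 × 4500.0 / 4782.0 ≈ 282.31 mm.

282 mm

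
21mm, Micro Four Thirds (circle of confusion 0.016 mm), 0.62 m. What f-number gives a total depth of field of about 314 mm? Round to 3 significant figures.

f/11

Write h = H − f = f²/(N·c). The thin-lens limits are Dn = s·h/(h + (s−f)) and Df = s·h/(h − (s−f)), so DoF = Df − Dn = 2·s·(s−f)·h / (h² − (s−f)²).
That is a quadratic in h: DoF·h² − 2·s·(s−f)·h − DoF·(s−f)² = 0 ⇒ h = (s−f)·(s + √(s² + DoF²)) / DoF = 599 × (620 + √(620² + 314²)) / 314 = 599 × (620 + 694.979) / 314 ≈ 2508.5 mm.
Then N = f²/(c·h) = 21² / (0.016 × 2508.5) = 441 / 40.136 ≈ 11.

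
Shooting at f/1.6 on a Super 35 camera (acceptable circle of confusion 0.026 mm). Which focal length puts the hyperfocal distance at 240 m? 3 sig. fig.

99.9 mm

From H = f²/(N·c) + f, with f ≪ H: f ≈ √(H·N·c) = √(240000 × 1.6 × 0.026) = √9984.0 ≈ 99.92 mm.
The +f correction barely moves this — solving exactly, f² + N·c·f − N·c·H = 0 ⇒ f = (−N·c + √((N·c)² + 4·N·c·H))/2 = (−0.0416 + √39936)/2 ≈ 99.899 mm, so f ≈ 99.9 mm.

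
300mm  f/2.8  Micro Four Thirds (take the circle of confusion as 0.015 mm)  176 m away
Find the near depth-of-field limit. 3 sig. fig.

Hyperfocal distance H = f²/(N·c) + f = 300²/(2.8 × 0.015) + 300 = 90000/0.042 + 300 ≈ 2143157.1 mm ≈ 2143 m.
Near limit Dn = s·(H − f)/(H + s − 2f) = 176000 × (2143157.1 − 300) / (2143157.1 + 176000 − 2 × 300) = 176000 × 2142857.1 / 2318557.1 ≈ 162663 mm ≈ 163 m.

163 m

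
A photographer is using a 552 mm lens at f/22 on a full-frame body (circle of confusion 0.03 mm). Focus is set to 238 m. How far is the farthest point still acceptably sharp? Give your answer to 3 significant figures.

490 m

Hyperfocal distance H = f²/(N·c) + f = 552²/(22 × 0.03) + 552 = 304704/0.66 + 552 ≈ 462224.7 mm ≈ 462.2 m.
Far limit Df = s·(H − f)/(H − s) = 238000 × (462224.7 − 552) / (462224.7 − 238000) = 238000 × 461672.7 / 224224.7 ≈ 490036 mm ≈ 490 m.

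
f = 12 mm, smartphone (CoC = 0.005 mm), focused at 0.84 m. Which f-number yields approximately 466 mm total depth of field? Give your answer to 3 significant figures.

Write h = H − f = f²/(N·c). The thin-lens limits are Dn = s·h/(h + (s−f)) and Df = s·h/(h − (s−f)), so DoF = Df − Dn = 2·s·(s−f)·h / (h² − (s−f)²).
That is a quadratic in h: DoF·h² − 2·s·(s−f)·h − DoF·(s−f)² = 0 ⇒ h = (s−f)·(s + √(s² + DoF²)) / DoF = 828 × (840 + √(840² + 466²)) / 466 = 828 × (840 + 960.602) / 466 ≈ 3199.4 mm.
Then N = f²/(c·h) = 12² / (0.005 × 3199.4) = 144 / 15.997 ≈ 9.

f/9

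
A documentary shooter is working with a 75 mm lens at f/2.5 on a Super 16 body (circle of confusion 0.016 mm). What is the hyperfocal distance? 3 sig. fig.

141 m

Hyperfocal distance H = f²/(N·c) + f = 75²/(2.5 × 0.016) + 75 = 5625/0.04 + 75 ≈ 140700.0 mm ≈ 141 m.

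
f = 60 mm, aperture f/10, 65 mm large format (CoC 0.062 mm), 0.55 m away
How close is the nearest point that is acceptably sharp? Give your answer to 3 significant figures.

Hyperfocal distance H = f²/(N·c) + f = 60²/(10 × 0.062) + 60 = 3600/0.62 + 60 ≈ 5866.5 mm ≈ 5.866 m.
Near limit Dn = s·(H − f)/(H + s − 2f) = 550 × (5866.5 − 60) / (5866.5 + 550 − 2 × 60) = 550 × 5806.5 / 6296.5 ≈ 507.20 mm ≈ 0.507 m.

0.507 m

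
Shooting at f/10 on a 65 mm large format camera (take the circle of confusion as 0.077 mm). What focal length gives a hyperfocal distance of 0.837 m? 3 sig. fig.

From H = f²/(N·c) + f, with f ≪ H: f ≈ √(H·N·c) = √(837 × 10 × 0.077) = √644.49 ≈ 25.39 mm.
Exact: f² + N·c·f − N·c·H = 0 ⇒ f = (−N·c + √((N·c)² + 4·N·c·H))/2 = (−0.77 + √2578.6)/2 ≈ 25.005 mm ≈ 25.0 mm.

25.0 mm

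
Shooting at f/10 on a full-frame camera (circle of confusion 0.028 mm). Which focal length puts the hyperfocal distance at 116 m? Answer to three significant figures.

180 mm

From H = f²/(N·c) + f, with f ≪ H: f ≈ √(H·N·c) = √(116000 × 10 × 0.028) = √32480 ≈ 180.2 mm.
The +f correction barely moves this — solving exactly, f² + N·c·f − N·c·H = 0 ⇒ f = (−N·c + √((N·c)² + 4·N·c·H))/2 = (−0.28 + √129920)/2 ≈ 180.08 mm, so f ≈ 180 mm.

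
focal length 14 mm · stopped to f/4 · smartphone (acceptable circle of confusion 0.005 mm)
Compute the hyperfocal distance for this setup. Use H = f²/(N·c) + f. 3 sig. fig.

Hyperfocal distance H = f²/(N·c) + f = 14²/(4 × 0.005) + 14 = 196/0.02 + 14 ≈ 9814.0 mm ≈ 9.81 m.

9.81 m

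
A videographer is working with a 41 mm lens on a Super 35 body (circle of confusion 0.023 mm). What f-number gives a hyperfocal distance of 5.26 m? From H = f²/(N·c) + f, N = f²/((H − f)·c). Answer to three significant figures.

Rearrange H = f²/(N·c) + f for N: N = f² / ((H − f)·c).
N = 41² / ((5260 − 41) × 0.023) = 1681 / 120.0 ≈ 14.

f/14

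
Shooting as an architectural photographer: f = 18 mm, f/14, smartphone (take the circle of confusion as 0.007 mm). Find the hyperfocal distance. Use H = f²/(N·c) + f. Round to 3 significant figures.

3.32 m

Hyperfocal distance H = f²/(N·c) + f = 18²/(14 × 0.007) + 18 = 324/0.098 + 18 ≈ 3324.1 mm ≈ 3.32 m.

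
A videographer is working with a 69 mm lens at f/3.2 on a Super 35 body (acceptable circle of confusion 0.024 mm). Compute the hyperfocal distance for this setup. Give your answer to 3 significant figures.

62.1 m

Hyperfocal distance H = f²/(N·c) + f = 69²/(3.2 × 0.024) + 69 = 4761/0.0768 + 69 ≈ 62061.2 mm ≈ 62.1 m.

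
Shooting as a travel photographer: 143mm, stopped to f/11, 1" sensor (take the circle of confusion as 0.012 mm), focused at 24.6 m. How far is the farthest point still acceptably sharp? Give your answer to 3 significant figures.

Hyperfocal distance H = f²/(N·c) + f = 143²/(11 × 0.012) + 143 = 20449/0.132 + 143 ≈ 155059.7 mm ≈ 155.1 m.
Far limit Df = s·(H − f)/(H − s) = 24600 × (155059.7 − 143) / (155059.7 − 24600) = 24600 × 154916.7 / 130459.7 ≈ 29212 mm ≈ 29.2 m.

29.2 m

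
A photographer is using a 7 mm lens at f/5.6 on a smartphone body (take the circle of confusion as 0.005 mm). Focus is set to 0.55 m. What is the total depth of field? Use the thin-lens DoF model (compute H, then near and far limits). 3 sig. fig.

378 mm

Hyperfocal distance H = f²/(N·c) + f = 7²/(5.6 × 0.005) + 7 = 49/0.028 + 7 ≈ 1757.0 mm ≈ 1.757 m.
Near limit Dn = s·(H − f)/(H + s − 2f) = 550 × (1757.0 − 7) / (1757.0 + 550 − 2 × 7) = 550 × 1750.0 / 2293.0 ≈ 419.76 mm.
Far limit Df = s·(H − f)/(H − s) = 550 × (1757.0 − 7) / (1757.0 − 550) = 550 × 1750.0 / 1207.0 ≈ 797.43 mm.
Depth of field = Df − Dn = 797.43 − 419.76 ≈ 377.67 mm.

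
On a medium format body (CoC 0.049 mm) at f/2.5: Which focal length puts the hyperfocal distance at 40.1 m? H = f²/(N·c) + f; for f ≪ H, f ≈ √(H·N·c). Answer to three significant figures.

70.0 mm

From H = f²/(N·c) + f, with f ≪ H: f ≈ √(H·N·c) = √(40100 × 2.5 × 0.049) = √4912.2 ≈ 70.09 mm.
Exact: f² + N·c·f − N·c·H = 0 ⇒ f = (−N·c + √((N·c)² + 4·N·c·H))/2 = (−0.1225 + √19649)/2 ≈ 70.026 mm ≈ 70.0 mm.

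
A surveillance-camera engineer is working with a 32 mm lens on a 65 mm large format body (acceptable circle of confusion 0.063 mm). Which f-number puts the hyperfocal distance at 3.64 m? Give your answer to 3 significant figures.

Rearrange H = f²/(N·c) + f for N: N = f² / ((H − f)·c).
N = 32² / ((3640 − 32) × 0.063) = 1024 / 227.3 ≈ 4.50.

f/4.50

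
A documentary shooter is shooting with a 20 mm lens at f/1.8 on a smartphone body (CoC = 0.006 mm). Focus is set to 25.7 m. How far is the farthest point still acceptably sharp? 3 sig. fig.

83.8 m

Hyperfocal distance H = f²/(N·c) + f = 20²/(1.8 × 0.006) + 20 = 400/0.0108 + 20 ≈ 37057.0 mm ≈ 37.06 m.
Far limit Df = s·(H − f)/(H − s) = 25700 × (37057.0 − 20) / (37057.0 − 25700) = 25700 × 37037.0 / 11357.0 ≈ 83812 mm ≈ 83.8 m.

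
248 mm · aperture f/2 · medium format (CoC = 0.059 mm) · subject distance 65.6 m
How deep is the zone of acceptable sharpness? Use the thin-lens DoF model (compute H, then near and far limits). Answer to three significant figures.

Hyperfocal distance H = f²/(N·c) + f = 248²/(2 × 0.059) + 248 = 61504/0.118 + 248 ≈ 521468.3 mm ≈ 521.5 m.
Near limit Dn = s·(H − f)/(H + s − 2f) = 65600 × (521468.3 − 248) / (521468.3 + 65600 − 2 × 248) = 65600 × 521220.3 / 586572.3 ≈ 58291 mm.
Far limit Df = s·(H − f)/(H − s) = 65600 × (521468.3 − 248) / (521468.3 − 65600) = 65600 × 521220.3 / 455868.3 ≈ 75004 mm.
Depth of field = Df − Dn = 75004 − 58291 ≈ 16713 mm ≈ 16.7 m.

16.7 m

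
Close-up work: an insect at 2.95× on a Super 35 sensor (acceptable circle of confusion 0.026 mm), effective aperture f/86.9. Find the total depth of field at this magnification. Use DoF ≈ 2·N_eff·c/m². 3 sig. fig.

0.519 mm

At magnification m, DoF ≈ 2·N_eff·c/m² = 2 × 86.9 × 0.026 / 2.95² = 4.519 / 8.703 ≈ 0.519 mm.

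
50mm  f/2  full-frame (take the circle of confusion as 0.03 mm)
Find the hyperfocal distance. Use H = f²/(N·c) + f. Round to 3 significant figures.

Hyperfocal distance H = f²/(N·c) + f = 50²/(2 × 0.03) + 50 = 2500/0.06 + 50 ≈ 41716.7 mm ≈ 41.7 m.

41.7 m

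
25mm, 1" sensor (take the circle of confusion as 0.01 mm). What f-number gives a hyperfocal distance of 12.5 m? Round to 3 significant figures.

f/5.01

Rearrange H = f²/(N·c) + f for N: N = f² / ((H − f)·c).
N = 25² / ((12500 − 25) × 0.01) = 625 / 124.8 ≈ 5.01.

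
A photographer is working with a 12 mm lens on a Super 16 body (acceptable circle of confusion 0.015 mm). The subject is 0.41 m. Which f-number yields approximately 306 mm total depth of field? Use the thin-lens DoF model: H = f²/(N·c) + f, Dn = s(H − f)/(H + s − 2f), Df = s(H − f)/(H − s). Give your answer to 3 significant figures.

f/8.01

Write h = H − f = f²/(N·c). The thin-lens limits are Dn = s·h/(h + (s−f)) and Df = s·h/(h − (s−f)), so DoF = Df − Dn = 2·s·(s−f)·h / (h² − (s−f)²).
That is a quadratic in h: DoF·h² − 2·s·(s−f)·h − DoF·(s−f)² = 0 ⇒ h = (s−f)·(s + √(s² + DoF²)) / DoF = 398 × (410 + √(410² + 306²)) / 306 = 398 × (410 + 511.601) / 306 ≈ 1198.7 mm.
Then N = f²/(c·h) = 12² / (0.015 × 1198.7) = 144 / 17.980 ≈ 8.01.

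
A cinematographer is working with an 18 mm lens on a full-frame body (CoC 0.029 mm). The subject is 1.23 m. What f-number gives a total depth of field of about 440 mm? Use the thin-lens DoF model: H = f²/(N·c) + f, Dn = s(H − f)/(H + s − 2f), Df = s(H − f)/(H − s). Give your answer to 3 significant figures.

f/1.60

Write h = H − f = f²/(N·c). The thin-lens limits are Dn = s·h/(h + (s−f)) and Df = s·h/(h − (s−f)), so DoF = Df − Dn = 2·s·(s−f)·h / (h² − (s−f)²).
That is a quadratic in h: DoF·h² − 2·s·(s−f)·h − DoF·(s−f)² = 0 ⇒ h = (s−f)·(s + √(s² + DoF²)) / DoF = 1212 × (1230 + √(1230² + 440²)) / 440 = 1212 × (1230 + 1306.33) / 440 ≈ 6986.4 mm.
Then N = f²/(c·h) = 18² / (0.029 × 6986.4) = 324 / 202.61 ≈ 1.60.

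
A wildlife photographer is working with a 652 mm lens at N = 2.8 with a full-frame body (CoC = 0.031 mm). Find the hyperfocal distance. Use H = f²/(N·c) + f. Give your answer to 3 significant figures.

Hyperfocal distance H = f²/(N·c) + f = 652²/(2.8 × 0.031) + 652 = 425104/0.0868 + 652 ≈ 4898163.5 mm ≈ 4900 m.

4900 m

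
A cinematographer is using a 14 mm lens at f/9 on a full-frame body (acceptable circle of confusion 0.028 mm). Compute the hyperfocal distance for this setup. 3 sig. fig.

0.792 m

Hyperfocal distance H = f²/(N·c) + f = 14²/(9 × 0.028) + 14 = 196/0.252 + 14 ≈ 791.8 mm ≈ 0.792 m.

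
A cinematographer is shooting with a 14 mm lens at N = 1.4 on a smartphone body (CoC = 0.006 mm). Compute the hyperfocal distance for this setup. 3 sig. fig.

Hyperfocal distance H = f²/(N·c) + f = 14²/(1.4 × 0.006) + 14 = 196/0.0084 + 14 ≈ 23347.3 mm ≈ 23.3 m.

23.3 m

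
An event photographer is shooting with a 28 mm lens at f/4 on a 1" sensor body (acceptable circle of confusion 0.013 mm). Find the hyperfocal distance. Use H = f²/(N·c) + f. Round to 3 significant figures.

15.1 m

Hyperfocal distance H = f²/(N·c) + f = 28²/(4 × 0.013) + 28 = 784/0.052 + 28 ≈ 15104.9 mm ≈ 15.1 m.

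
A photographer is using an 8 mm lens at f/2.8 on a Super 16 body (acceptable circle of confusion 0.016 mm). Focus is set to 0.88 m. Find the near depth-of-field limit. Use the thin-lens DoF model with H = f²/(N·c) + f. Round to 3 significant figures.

Hyperfocal distance H = f²/(N·c) + f = 8²/(2.8 × 0.016) + 8 = 64/0.0448 + 8 ≈ 1436.6 mm ≈ 1.437 m.
Near limit Dn = s·(H − f)/(H + s − 2f) = 880 × (1436.6 − 8) / (1436.6 + 880 − 2 × 8) = 880 × 1428.6 / 2300.6 ≈ 546.45 mm ≈ 0.546 m.

0.546 m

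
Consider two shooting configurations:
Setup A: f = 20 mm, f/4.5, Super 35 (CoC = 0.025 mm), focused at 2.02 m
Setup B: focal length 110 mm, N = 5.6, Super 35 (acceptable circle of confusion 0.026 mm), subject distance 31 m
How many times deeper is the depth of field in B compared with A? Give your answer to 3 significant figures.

Setup A: H = 20²/(4.5×0.025) + 20 ≈ 3575.6 mm; DoF = Df − Dn = 4617.1 − 1292.8 ≈ 3324.3 mm.
Setup B: H = 110²/(5.6×0.026) + 110 ≈ 83214.4 mm; DoF = Df − Dn = 49340 − 22600 ≈ 26740 mm.
Ratio = 26740 / 3324.3 ≈ 8.04.

8.04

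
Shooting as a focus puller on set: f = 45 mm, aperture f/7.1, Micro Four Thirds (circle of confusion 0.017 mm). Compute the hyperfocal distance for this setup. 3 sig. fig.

16.8 m

Hyperfocal distance H = f²/(N·c) + f = 45²/(7.1 × 0.017) + 45 = 2025/0.1207 + 45 ≈ 16822.1 mm ≈ 16.8 m.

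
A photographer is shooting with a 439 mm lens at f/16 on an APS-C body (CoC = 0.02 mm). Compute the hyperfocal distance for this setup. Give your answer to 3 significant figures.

603 m

Hyperfocal distance H = f²/(N·c) + f = 439²/(16 × 0.02) + 439 = 192721/0.32 + 439 ≈ 602692.1 mm ≈ 603 m.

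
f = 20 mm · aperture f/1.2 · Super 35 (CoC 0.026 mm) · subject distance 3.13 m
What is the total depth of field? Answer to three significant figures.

Hyperfocal distance H = f²/(N·c) + f = 20²/(1.2 × 0.026) + 20 = 400/0.0312 + 20 ≈ 12840.5 mm ≈ 12.84 m.
Near limit Dn = s·(H − f)/(H + s − 2f) = 3130 × (12840.5 − 20) / (12840.5 + 3130 − 2 × 20) = 3130 × 12820.5 / 15930.5 ≈ 2519.0 mm.
Far limit Df = s·(H − f)/(H − s) = 3130 × (12840.5 − 20) / (12840.5 − 3130) = 3130 × 12820.5 / 9710.5 ≈ 4132.4 mm.
Depth of field = Df − Dn = 4132.4 − 2519.0 ≈ 1613.4 mm ≈ 1.61 m.

1.61 m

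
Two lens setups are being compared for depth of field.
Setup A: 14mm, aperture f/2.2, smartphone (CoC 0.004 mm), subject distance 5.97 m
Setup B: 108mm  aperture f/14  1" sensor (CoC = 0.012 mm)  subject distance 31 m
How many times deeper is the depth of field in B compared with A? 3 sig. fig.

Setup A: H = 14²/(2.2×0.004) + 14 ≈ 22286.7 mm; DoF = Df − Dn = 8149.2 − 4710.4 ≈ 3438.8 mm.
Setup B: H = 108²/(14×0.012) + 108 ≈ 69536.6 mm; DoF = Df − Dn = 55850 − 21454 ≈ 34396 mm.
Ratio = 34396 / 3438.8 ≈ 10.0.

10.0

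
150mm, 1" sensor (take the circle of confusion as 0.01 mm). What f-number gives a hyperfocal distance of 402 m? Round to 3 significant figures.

f/5.60

Rearrange H = f²/(N·c) + f for N: N = f² / ((H − f)·c).
N = 150² / ((402000 − 150) × 0.01) = 22500 / 4018 ≈ 5.60.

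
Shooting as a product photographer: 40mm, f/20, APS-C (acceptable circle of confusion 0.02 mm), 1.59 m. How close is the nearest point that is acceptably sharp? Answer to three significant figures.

Hyperfocal distance H = f²/(N·c) + f = 40²/(20 × 0.02) + 40 = 1600/0.4 + 40 ≈ 4040.0 mm ≈ 4.040 m.
Near limit Dn = s·(H − f)/(H + s − 2f) = 1590 × (4040.0 − 40) / (4040.0 + 1590 − 2 × 40) = 1590 × 4000.0 / 5550.0 ≈ 1145.9 mm ≈ 1.15 m.

1.15 m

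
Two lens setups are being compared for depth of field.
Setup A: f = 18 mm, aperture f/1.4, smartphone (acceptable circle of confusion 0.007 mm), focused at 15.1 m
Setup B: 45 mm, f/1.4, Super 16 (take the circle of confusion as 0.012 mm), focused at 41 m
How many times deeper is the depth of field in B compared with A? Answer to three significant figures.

Setup A: H = 18²/(1.4×0.007) + 18 ≈ 33079.2 mm; DoF = Df − Dn = 27767 − 10370 ≈ 17397 mm.
Setup B: H = 45²/(1.4×0.012) + 45 ≈ 120580.7 mm; DoF = Df − Dn = 62100 − 30602 ≈ 31498 mm.
Ratio = 31498 / 17397 ≈ 1.81.

1.81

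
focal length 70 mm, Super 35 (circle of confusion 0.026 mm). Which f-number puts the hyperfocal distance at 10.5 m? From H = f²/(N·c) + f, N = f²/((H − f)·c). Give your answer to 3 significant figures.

Rearrange H = f²/(N·c) + f for N: N = f² / ((H − f)·c).
N = 70² / ((10500 − 70) × 0.026) = 4900 / 271.2 ≈ 18.1.

f/18.1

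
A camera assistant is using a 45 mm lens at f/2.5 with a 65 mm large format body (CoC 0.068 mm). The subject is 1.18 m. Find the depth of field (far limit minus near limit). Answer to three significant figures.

227 mm

Hyperfocal distance H = f²/(N·c) + f = 45²/(2.5 × 0.068) + 45 = 2025/0.17 + 45 ≈ 11956.8 mm ≈ 11.96 m.
Near limit Dn = s·(H − f)/(H + s − 2f) = 1180 × (11956.8 − 45) / (11956.8 + 1180 − 2 × 45) = 1180 × 11911.8 / 13046.8 ≈ 1077.35 mm.
Far limit Df = s·(H − f)/(H − s) = 1180 × (11956.8 − 45) / (11956.8 − 1180) = 1180 × 11911.8 / 10776.8 ≈ 1304.28 mm.
Depth of field = Df − Dn = 1304.28 − 1077.35 ≈ 226.93 mm.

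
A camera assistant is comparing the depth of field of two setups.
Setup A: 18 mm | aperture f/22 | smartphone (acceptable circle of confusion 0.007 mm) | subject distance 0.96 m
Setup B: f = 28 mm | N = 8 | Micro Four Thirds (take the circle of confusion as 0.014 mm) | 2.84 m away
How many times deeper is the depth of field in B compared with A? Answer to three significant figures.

2.53

Setup A: H = 18²/(22×0.007) + 18 ≈ 2121.9 mm; DoF = Df − Dn = 1738.3 − 663.1 ≈ 1075.2 mm.
Setup B: H = 28²/(8×0.014) + 28 ≈ 7028.0 mm; DoF = Df − Dn = 4746.9 − 2026.1 ≈ 2720.8 mm.
Ratio = 2720.8 / 1075.2 ≈ 2.53.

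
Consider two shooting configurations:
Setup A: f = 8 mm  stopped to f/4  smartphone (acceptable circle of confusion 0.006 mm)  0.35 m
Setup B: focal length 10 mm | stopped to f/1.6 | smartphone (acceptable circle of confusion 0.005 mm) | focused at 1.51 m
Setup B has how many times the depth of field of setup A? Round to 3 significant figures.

4.03

Setup A: H = 8²/(4×0.006) + 8 ≈ 2674.7 mm; DoF = Df − Dn = 401.491 − 310.215 ≈ 91.276 mm.
Setup B: H = 10²/(1.6×0.005) + 10 ≈ 12510.0 mm; DoF = Df − Dn = 1715.91 − 1348.21 ≈ 367.70 mm.
Ratio = 367.70 / 91.276 ≈ 4.03.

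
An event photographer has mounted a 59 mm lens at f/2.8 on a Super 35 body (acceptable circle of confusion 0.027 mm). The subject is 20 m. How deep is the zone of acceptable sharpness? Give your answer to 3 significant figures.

Hyperfocal distance H = f²/(N·c) + f = 59²/(2.8 × 0.027) + 59 = 3481/0.0756 + 59 ≈ 46104.0 mm ≈ 46.10 m.
Near limit Dn = s·(H − f)/(H + s − 2f) = 20000 × (46104.0 − 59) / (46104.0 + 20000 − 2 × 59) = 20000 × 46045.0 / 65986.0 ≈ 13956 mm.
Far limit Df = s·(H − f)/(H − s) = 20000 × (46104.0 − 59) / (46104.0 − 20000) = 20000 × 46045.0 / 26104.0 ≈ 35278 mm.
Depth of field = Df − Dn = 35278 − 13956 ≈ 21322 mm ≈ 21.3 m.

21.3 m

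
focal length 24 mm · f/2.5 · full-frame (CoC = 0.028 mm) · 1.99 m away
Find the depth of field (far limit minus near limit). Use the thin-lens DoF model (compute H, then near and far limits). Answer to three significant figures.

Hyperfocal distance H = f²/(N·c) + f = 24²/(2.5 × 0.028) + 24 = 576/0.07 + 24 ≈ 8252.6 mm ≈ 8.253 m.
Near limit Dn = s·(H − f)/(H + s − 2f) = 1990 × (8252.6 − 24) / (8252.6 + 1990 − 2 × 24) = 1990 × 8228.6 / 10194.6 ≈ 1606.2 mm.
Far limit Df = s·(H − f)/(H − s) = 1990 × (8252.6 − 24) / (8252.6 − 1990) = 1990 × 8228.6 / 6262.6 ≈ 2614.7 mm.
Depth of field = Df − Dn = 2614.7 − 1606.2 ≈ 1008.5 mm ≈ 1.01 m.

1.01 m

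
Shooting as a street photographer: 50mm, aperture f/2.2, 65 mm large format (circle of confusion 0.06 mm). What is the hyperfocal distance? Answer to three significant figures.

Hyperfocal distance H = f²/(N·c) + f = 50²/(2.2 × 0.06) + 50 = 2500/0.132 + 50 ≈ 18989.4 mm ≈ 19.0 m.

19.0 m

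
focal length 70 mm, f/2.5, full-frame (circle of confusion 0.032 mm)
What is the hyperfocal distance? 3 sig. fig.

61.3 m

Hyperfocal distance H = f²/(N·c) + f = 70²/(2.5 × 0.032) + 70 = 4900/0.08 + 70 ≈ 61320.0 mm ≈ 61.3 m.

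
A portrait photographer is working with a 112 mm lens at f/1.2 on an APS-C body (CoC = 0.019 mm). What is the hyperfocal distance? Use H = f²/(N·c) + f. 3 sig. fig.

Hyperfocal distance H = f²/(N·c) + f = 112²/(1.2 × 0.019) + 112 = 12544/0.0228 + 112 ≈ 550287.4 mm ≈ 550 m.

550 m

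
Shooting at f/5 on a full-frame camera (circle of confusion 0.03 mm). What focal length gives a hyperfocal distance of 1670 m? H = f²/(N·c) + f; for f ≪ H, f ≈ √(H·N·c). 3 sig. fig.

From H = f²/(N·c) + f, with f ≪ H: f ≈ √(H·N·c) = √(1670000 × 5 × 0.03) = √250500 ≈ 500.5 mm.
Exact: f² + N·c·f − N·c·H = 0 ⇒ f = (−N·c + √((N·c)² + 4·N·c·H))/2 = (−0.15 + √1002000)/2 ≈ 500.42 mm ≈ 500 mm.

500 mm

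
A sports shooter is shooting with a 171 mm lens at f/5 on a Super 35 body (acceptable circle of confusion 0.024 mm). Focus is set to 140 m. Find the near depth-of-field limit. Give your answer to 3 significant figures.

89.0 m

Hyperfocal distance H = f²/(N·c) + f = 171²/(5 × 0.024) + 171 = 29241/0.12 + 171 ≈ 243846.0 mm ≈ 243.8 m.
Near limit Dn = s·(H − f)/(H + s − 2f) = 140000 × (243846.0 − 171) / (243846.0 + 140000 − 2 × 171) = 140000 × 243675.0 / 383504.0 ≈ 88955 mm ≈ 89.0 m.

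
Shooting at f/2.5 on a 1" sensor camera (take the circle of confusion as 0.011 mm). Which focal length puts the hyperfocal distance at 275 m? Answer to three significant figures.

From H = f²/(N·c) + f, with f ≪ H: f ≈ √(H·N·c) = √(275000 × 2.5 × 0.011) = √7562.5 ≈ 86.96 mm.
Exact: f² + N·c·f − N·c·H = 0 ⇒ f = (−N·c + √((N·c)² + 4·N·c·H))/2 = (−0.0275 + √30250)/2 ≈ 86.949 mm ≈ 86.9 mm.

86.9 mm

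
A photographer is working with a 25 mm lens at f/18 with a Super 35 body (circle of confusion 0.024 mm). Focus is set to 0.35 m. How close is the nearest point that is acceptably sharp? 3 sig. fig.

286 mm

Hyperfocal distance H = f²/(N·c) + f = 25²/(18 × 0.024) + 25 = 625/0.432 + 25 ≈ 1471.8 mm ≈ 1.472 m.
Near limit Dn = s·(H − f)/(H + s − 2f) = 350 × (1471.8 − 25) / (1471.8 + 350 − 2 × 25) = 350 × 1446.8 / 1771.8 ≈ 285.80 mm.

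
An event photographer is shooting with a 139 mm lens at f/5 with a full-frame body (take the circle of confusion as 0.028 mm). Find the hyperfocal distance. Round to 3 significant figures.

Hyperfocal distance H = f²/(N·c) + f = 139²/(5 × 0.028) + 139 = 19321/0.14 + 139 ≈ 138146.1 mm ≈ 138 m.

138 m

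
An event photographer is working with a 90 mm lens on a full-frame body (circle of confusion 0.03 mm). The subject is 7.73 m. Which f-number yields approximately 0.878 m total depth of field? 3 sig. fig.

Write h = H − f = f²/(N·c). The thin-lens limits are Dn = s·h/(h + (s−f)) and Df = s·h/(h − (s−f)), so DoF = Df − Dn = 2·s·(s−f)·h / (h² − (s−f)²).
That is a quadratic in h: DoF·h² − 2·s·(s−f)·h − DoF·(s−f)² = 0 ⇒ h = (s−f)·(s + √(s² + DoF²)) / DoF = 7640 × (7730 + √(7730² + 878²)) / 878 = 7640 × (7730 + 7779.70) / 878 ≈ 134959 mm.
Then N = f²/(c·h) = 90² / (0.03 × 134959) = 8100 / 4048.8 ≈ 2.00.

f/2.00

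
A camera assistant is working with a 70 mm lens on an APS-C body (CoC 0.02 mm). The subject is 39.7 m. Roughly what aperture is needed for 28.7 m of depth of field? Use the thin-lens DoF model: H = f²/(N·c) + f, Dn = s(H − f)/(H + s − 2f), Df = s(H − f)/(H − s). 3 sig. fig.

f/2.00

Write h = H − f = f²/(N·c). The thin-lens limits are Dn = s·h/(h + (s−f)) and Df = s·h/(h − (s−f)), so DoF = Df − Dn = 2·s·(s−f)·h / (h² − (s−f)²).
That is a quadratic in h: DoF·h² − 2·s·(s−f)·h − DoF·(s−f)² = 0 ⇒ h = (s−f)·(s + √(s² + DoF²)) / DoF = 39630 × (39700 + √(39700² + 28700²)) / 28700 = 39630 × (39700 + 48987.5) / 28700 ≈ 122463 mm.
Then N = f²/(c·h) = 70² / (0.02 × 122463) = 4900 / 2449.3 ≈ 2.00.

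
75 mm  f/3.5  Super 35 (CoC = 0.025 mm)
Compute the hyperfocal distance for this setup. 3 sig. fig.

Hyperfocal distance H = f²/(N·c) + f = 75²/(3.5 × 0.025) + 75 = 5625/0.0875 + 75 ≈ 64360.7 mm ≈ 64.4 m.

64.4 m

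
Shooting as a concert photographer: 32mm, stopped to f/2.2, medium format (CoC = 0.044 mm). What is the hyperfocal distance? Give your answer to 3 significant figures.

Hyperfocal distance H = f²/(N·c) + f = 32²/(2.2 × 0.044) + 32 = 1024/0.0968 + 32 ≈ 10610.5 mm ≈ 10.6 m.

10.6 m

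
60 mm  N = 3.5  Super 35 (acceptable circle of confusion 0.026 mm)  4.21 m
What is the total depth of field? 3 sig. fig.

0.893 m

Hyperfocal distance H = f²/(N·c) + f = 60²/(3.5 × 0.026) + 60 = 3600/0.091 + 60 ≈ 39620.4 mm ≈ 39.62 m.
Near limit Dn = s·(H − f)/(H + s − 2f) = 4210 × (39620.4 − 60) / (39620.4 + 4210 − 2 × 60) = 4210 × 39560.4 / 43710.4 ≈ 3810.29 mm.
Far limit Df = s·(H − f)/(H − s) = 4210 × (39620.4 − 60) / (39620.4 − 4210) = 4210 × 39560.4 / 35410.4 ≈ 4703.40 mm.
Depth of field = Df − Dn = 4703.40 − 3810.29 ≈ 893.11 mm ≈ 0.893 m.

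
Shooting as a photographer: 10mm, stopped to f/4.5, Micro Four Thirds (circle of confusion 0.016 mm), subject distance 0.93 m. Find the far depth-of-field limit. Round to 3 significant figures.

2.75 m

Hyperfocal distance H = f²/(N·c) + f = 10²/(4.5 × 0.016) + 10 = 100/0.072 + 10 ≈ 1398.9 mm ≈ 1.399 m.
Far limit Df = s·(H − f)/(H − s) = 930 × (1398.9 − 10) / (1398.9 − 930) = 930 × 1388.9 / 468.9 ≈ 2754.7 mm ≈ 2.75 m.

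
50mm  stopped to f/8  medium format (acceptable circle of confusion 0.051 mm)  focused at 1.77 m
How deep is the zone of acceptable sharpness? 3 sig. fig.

Hyperfocal distance H = f²/(N·c) + f = 50²/(8 × 0.051) + 50 = 2500/0.408 + 50 ≈ 6177.5 mm ≈ 6.177 m.
Near limit Dn = s·(H − f)/(H + s − 2f) = 1770 × (6177.5 − 50) / (6177.5 + 1770 − 2 × 50) = 1770 × 6127.5 / 7847.5 ≈ 1382.1 mm.
Far limit Df = s·(H − f)/(H − s) = 1770 × (6177.5 − 50) / (6177.5 − 1770) = 1770 × 6127.5 / 4407.5 ≈ 2460.7 mm.
Depth of field = Df − Dn = 2460.7 − 1382.1 ≈ 1078.6 mm ≈ 1.08 m.

1.08 m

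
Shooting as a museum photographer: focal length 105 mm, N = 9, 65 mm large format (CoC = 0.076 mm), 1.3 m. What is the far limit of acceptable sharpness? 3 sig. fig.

Hyperfocal distance H = f²/(N·c) + f = 105²/(9 × 0.076) + 105 = 11025/0.684 + 105 ≈ 16223.4 mm ≈ 16.22 m.
Far limit Df = s·(H − f)/(H − s) = 1300 × (16223.4 − 105) / (16223.4 − 1300) = 1300 × 16118.4 / 14923.4 ≈ 1404.1 mm ≈ 1.40 m.

1.40 m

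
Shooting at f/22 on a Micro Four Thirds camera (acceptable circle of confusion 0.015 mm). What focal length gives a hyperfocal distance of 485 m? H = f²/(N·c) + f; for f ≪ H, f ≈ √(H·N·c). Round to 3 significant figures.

400 mm

From H = f²/(N·c) + f, with f ≪ H: f ≈ √(H·N·c) = √(485000 × 22 × 0.015) = √160050 ≈ 400.1 mm.
The +f correction barely moves this — solving exactly, f² + N·c·f − N·c·H = 0 ⇒ f = (−N·c + √((N·c)² + 4·N·c·H))/2 = (−0.33 + √640200)/2 ≈ 399.90 mm, so f ≈ 400 mm.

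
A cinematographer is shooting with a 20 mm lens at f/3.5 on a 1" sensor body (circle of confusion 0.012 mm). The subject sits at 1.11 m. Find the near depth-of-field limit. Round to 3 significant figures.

0.996 m

Hyperfocal distance H = f²/(N·c) + f = 20²/(3.5 × 0.012) + 20 = 400/0.042 + 20 ≈ 9543.8 mm ≈ 9.544 m.
Near limit Dn = s·(H − f)/(H + s − 2f) = 1110 × (9543.8 − 20) / (9543.8 + 1110 − 2 × 20) = 1110 × 9523.8 / 10613.8 ≈ 996.01 mm ≈ 0.996 m.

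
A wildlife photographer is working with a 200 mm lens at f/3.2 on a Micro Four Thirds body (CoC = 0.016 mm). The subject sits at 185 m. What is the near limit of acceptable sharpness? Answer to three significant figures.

Hyperfocal distance H = f²/(N·c) + f = 200²/(3.2 × 0.016) + 200 = 40000/0.0512 + 200 ≈ 781450.0 mm ≈ 781.5 m.
Near limit Dn = s·(H − f)/(H + s − 2f) = 185000 × (781450.0 − 200) / (781450.0 + 185000 − 2 × 200) = 185000 × 781250.0 / 966050.0 ≈ 149611 mm ≈ 150 m.

150 m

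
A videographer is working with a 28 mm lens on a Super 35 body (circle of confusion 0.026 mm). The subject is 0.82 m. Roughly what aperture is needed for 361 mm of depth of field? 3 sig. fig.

f/8.01

Write h = H − f = f²/(N·c). The thin-lens limits are Dn = s·h/(h + (s−f)) and Df = s·h/(h − (s−f)), so DoF = Df − Dn = 2·s·(s−f)·h / (h² − (s−f)²).
That is a quadratic in h: DoF·h² − 2·s·(s−f)·h − DoF·(s−f)² = 0 ⇒ h = (s−f)·(s + √(s² + DoF²)) / DoF = 792 × (820 + √(820² + 361²)) / 361 = 792 × (820 + 895.947) / 361 ≈ 3764.6 mm.
Then N = f²/(c·h) = 28² / (0.026 × 3764.6) = 784 / 97.880 ≈ 8.01.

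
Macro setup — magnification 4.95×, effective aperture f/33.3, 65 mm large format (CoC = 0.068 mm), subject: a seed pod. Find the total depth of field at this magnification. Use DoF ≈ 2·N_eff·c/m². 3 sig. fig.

0.185 mm

At magnification m, DoF ≈ 2·N_eff·c/m² = 2 × 33.3 × 0.068 / 4.95² = 4.529 / 24.5 ≈ 0.185 mm.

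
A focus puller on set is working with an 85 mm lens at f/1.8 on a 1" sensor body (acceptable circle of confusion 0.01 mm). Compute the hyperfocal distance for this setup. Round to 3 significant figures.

Hyperfocal distance H = f²/(N·c) + f = 85²/(1.8 × 0.01) + 85 = 7225/0.018 + 85 ≈ 401473.9 mm ≈ 401 m.

401 m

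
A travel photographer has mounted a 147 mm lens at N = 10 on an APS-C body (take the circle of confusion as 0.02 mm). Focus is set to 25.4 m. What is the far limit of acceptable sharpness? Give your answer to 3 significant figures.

Hyperfocal distance H = f²/(N·c) + f = 147²/(10 × 0.02) + 147 = 21609/0.2 + 147 ≈ 108192.0 mm ≈ 108.2 m.
Far limit Df = s·(H − f)/(H − s) = 25400 × (108192.0 − 147) / (108192.0 − 25400) = 25400 × 108045.0 / 82792.0 ≈ 33147 mm ≈ 33.1 m.

33.1 m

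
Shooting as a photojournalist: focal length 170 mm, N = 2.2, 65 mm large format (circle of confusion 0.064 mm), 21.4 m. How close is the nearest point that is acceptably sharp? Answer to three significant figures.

Hyperfocal distance H = f²/(N·c) + f = 170²/(2.2 × 0.064) + 170 = 28900/0.1408 + 170 ≈ 205425.7 mm ≈ 205.4 m.
Near limit Dn = s·(H − f)/(H + s − 2f) = 21400 × (205425.7 − 170) / (205425.7 + 21400 − 2 × 170) = 21400 × 205255.7 / 226485.7 ≈ 19394 mm ≈ 19.4 m.

19.4 m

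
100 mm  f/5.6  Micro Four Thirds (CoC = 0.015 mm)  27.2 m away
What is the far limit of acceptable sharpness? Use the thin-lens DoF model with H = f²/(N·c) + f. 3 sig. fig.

Hyperfocal distance H = f²/(N·c) + f = 100²/(5.6 × 0.015) + 100 = 10000/0.084 + 100 ≈ 119147.6 mm ≈ 119.1 m.
Far limit Df = s·(H − f)/(H − s) = 27200 × (119147.6 − 100) / (119147.6 − 27200) = 27200 × 119047.6 / 91947.6 ≈ 35217 mm ≈ 35.2 m.

35.2 m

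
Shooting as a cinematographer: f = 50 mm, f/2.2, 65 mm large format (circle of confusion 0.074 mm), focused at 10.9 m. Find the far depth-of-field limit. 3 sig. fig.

Hyperfocal distance H = f²/(N·c) + f = 50²/(2.2 × 0.074) + 50 = 2500/0.1628 + 50 ≈ 15406.3 mm ≈ 15.41 m.
Far limit Df = s·(H − f)/(H − s) = 10900 × (15406.3 − 50) / (15406.3 − 10900) = 10900 × 15356.3 / 4506.3 ≈ 37145 mm ≈ 37.1 m.

37.1 m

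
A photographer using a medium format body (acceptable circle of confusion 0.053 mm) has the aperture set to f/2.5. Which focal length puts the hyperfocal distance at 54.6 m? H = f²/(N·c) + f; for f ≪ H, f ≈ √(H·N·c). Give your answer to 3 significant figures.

85.0 mm

From H = f²/(N·c) + f, with f ≪ H: f ≈ √(H·N·c) = √(54600 × 2.5 × 0.053) = √7234.5 ≈ 85.06 mm.
Exact: f² + N·c·f − N·c·H = 0 ⇒ f = (−N·c + √((N·c)² + 4·N·c·H))/2 = (−0.1325 + √28938)/2 ≈ 84.990 mm ≈ 85.0 mm.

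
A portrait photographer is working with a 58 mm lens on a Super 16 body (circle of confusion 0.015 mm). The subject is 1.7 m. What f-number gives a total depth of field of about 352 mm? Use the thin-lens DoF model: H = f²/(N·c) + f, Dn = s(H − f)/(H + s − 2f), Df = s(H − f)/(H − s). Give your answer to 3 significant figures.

f/14

Write h = H − f = f²/(N·c). The thin-lens limits are Dn = s·h/(h + (s−f)) and Df = s·h/(h − (s−f)), so DoF = Df − Dn = 2·s·(s−f)·h / (h² − (s−f)²).
That is a quadratic in h: DoF·h² − 2·s·(s−f)·h − DoF·(s−f)² = 0 ⇒ h = (s−f)·(s + √(s² + DoF²)) / DoF = 1642 × (1700 + √(1700² + 352²)) / 352 = 1642 × (1700 + 1736.06) / 352 ≈ 16028 mm.
Then N = f²/(c·h) = 58² / (0.015 × 16028) = 3364 / 240.43 ≈ 14.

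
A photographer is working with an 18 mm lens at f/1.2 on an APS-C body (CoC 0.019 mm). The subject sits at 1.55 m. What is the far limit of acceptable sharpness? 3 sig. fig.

1.74 m

Hyperfocal distance H = f²/(N·c) + f = 18²/(1.2 × 0.019) + 18 = 324/0.0228 + 18 ≈ 14228.5 mm ≈ 14.23 m.
Far limit Df = s·(H − f)/(H − s) = 1550 × (14228.5 − 18) / (14228.5 − 1550) = 1550 × 14210.5 / 12678.5 ≈ 1737.3 mm ≈ 1.74 m.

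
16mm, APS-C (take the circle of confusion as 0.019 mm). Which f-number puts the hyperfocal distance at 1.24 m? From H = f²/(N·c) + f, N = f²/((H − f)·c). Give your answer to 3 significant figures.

f/11

Rearrange H = f²/(N·c) + f for N: N = f² / ((H − f)·c).
N = 16² / ((1240 − 16) × 0.019) = 256 / 23.26 ≈ 11.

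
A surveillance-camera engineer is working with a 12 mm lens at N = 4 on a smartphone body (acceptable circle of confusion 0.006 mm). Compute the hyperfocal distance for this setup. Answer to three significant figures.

Hyperfocal distance H = f²/(N·c) + f = 12²/(4 × 0.006) + 12 = 144/0.024 + 12 ≈ 6012.0 mm ≈ 6.01 m.

6.01 m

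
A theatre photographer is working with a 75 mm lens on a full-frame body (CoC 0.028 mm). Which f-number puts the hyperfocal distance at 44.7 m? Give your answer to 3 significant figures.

f/4.50

Rearrange H = f²/(N·c) + f for N: N = f² / ((H − f)·c).
N = 75² / ((44700 − 75) × 0.028) = 5625 / 1250 ≈ 4.50.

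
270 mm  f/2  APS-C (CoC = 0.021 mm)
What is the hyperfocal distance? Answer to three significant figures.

1740 m

Hyperfocal distance H = f²/(N·c) + f = 270²/(2 × 0.021) + 270 = 72900/0.042 + 270 ≈ 1735984.3 mm ≈ 1740 m.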